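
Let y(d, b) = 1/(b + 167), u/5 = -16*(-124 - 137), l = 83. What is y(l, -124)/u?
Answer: 1/897840 ≈ 1.1138e-6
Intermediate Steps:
u = 20880 (u = 5*(-16*(-124 - 137)) = 5*(-16*(-261)) = 5*4176 = 20880)
y(d, b) = 1/(167 + b)
y(l, -124)/u = 1/((167 - 124)*20880) = (1/20880)/43 = (1/43)*(1/20880) = 1/897840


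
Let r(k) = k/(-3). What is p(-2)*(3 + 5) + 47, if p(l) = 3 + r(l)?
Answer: 229/3 ≈ 76.333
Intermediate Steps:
r(k) = -k/3 (r(k) = k*(-⅓) = -k/3)
p(l) = 3 - l/3
p(-2)*(3 + 5) + 47 = (3 - ⅓*(-2))*(3 + 5) + 47 = (3 + ⅔)*8 + 47 = (11/3)*8 + 47 = 88/3 + 47 = 229/3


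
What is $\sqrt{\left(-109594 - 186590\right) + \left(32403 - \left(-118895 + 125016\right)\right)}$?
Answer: $i \sqrt{269902} \approx 519.52 i$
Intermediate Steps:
$\sqrt{\left(-109594 - 186590\right) + \left(32403 - \left(-118895 + 125016\right)\right)} = \sqrt{\left(-109594 - 186590\right) + \left(32403 - 6121\right)} = \sqrt{-296184 + \left(32403 - 6121\right)} = \sqrt{-296184 + 26282} = \sqrt{-269902} = i \sqrt{269902}$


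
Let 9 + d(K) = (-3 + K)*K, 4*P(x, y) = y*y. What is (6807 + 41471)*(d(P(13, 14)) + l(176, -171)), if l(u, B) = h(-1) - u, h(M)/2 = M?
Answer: 99790626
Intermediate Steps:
h(M) = 2*M
l(u, B) = -2 - u (l(u, B) = 2*(-1) - u = -2 - u)
P(x, y) = y²/4 (P(x, y) = (y*y)/4 = y²/4)
d(K) = -9 + K*(-3 + K) (d(K) = -9 + (-3 + K)*K = -9 + K*(-3 + K))
(6807 + 41471)*(d(P(13, 14)) + l(176, -171)) = (6807 + 41471)*((-9 + ((¼)*14²)² - 3*14²/4) + (-2 - 1*176)) = 48278*((-9 + ((¼)*196)² - 3*196/4) + (-2 - 176)) = 48278*((-9 + 49² - 3*49) - 178) = 48278*((-9 + 2401 - 147) - 178) = 48278*(2245 - 178) = 48278*2067 = 99790626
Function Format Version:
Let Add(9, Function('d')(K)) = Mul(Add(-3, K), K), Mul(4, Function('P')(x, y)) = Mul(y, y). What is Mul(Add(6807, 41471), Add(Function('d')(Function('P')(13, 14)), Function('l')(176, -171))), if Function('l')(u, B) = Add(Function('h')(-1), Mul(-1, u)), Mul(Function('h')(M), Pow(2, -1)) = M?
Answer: 99790626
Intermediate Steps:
Function('h')(M) = Mul(2, M)
Function('l')(u, B) = Add(-2, Mul(-1, u)) (Function('l')(u, B) = Add(Mul(2, -1), Mul(-1, u)) = Add(-2, Mul(-1, u)))
Function('P')(x, y) = Mul(Rational(1, 4), Pow(y, 2)) (Function('P')(x, y) = Mul(Rational(1, 4), Mul(y, y)) = Mul(Rational(1, 4), Pow(y, 2)))
Function('d')(K) = Add(-9, Mul(K, Add(-3, K))) (Function('d')(K) = Add(-9, Mul(Add(-3, K), K)) = Add(-9, Mul(K, Add(-3, K))))
Mul(Add(6807, 41471), Add(Function('d')(Function('P')(13, 14)), Function('l')(176, -171))) = Mul(Add(6807, 41471), Add(Add(-9, Pow(Mul(Rational(1, 4), Pow(14, 2)), 2), Mul(-3, Mul(Rational(1, 4), Pow(14, 2)))), Add(-2, Mul(-1, 176)))) = Mul(48278, Add(Add(-9, Pow(Mul(Rational(1, 4), 196), 2), Mul(-3, Mul(Rational(1, 4), 196))), Add(-2, -176))) = Mul(48278, Add(Add(-9, Pow(49, 2), Mul(-3, 49)), -178)) = Mul(48278, Add(Add(-9, 2401, -147), -178)) = Mul(48278, Add(2245, -178)) = Mul(48278, 2067) = 99790626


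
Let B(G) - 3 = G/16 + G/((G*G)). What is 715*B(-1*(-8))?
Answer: 20735/8 ≈ 2591.9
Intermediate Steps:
B(G) = 3 + 1/G + G/16 (B(G) = 3 + (G/16 + G/((G*G))) = 3 + (G*(1/16) + G/(G²)) = 3 + (G/16 + G/G²) = 3 + (G/16 + 1/G) = 3 + (1/G + G/16) = 3 + 1/G + G/16)
715*B(-1*(-8)) = 715*(3 + 1/(-1*(-8)) + (-1*(-8))/16) = 715*(3 + 1/8 + (1/16)*8) = 715*(3 + ⅛ + ½) = 715*(29/8) = 20735/8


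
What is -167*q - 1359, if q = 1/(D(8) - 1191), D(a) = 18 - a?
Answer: -1604812/1181 ≈ -1358.9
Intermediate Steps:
q = -1/1181 (q = 1/((18 - 1*8) - 1191) = 1/((18 - 8) - 1191) = 1/(10 - 1191) = 1/(-1181) = -1/1181 ≈ -0.00084674)
-167*q - 1359 = -167*(-1/1181) - 1359 = 167/1181 - 1359 = -1604812/1181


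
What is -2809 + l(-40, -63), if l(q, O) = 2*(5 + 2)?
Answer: -2795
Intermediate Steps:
l(q, O) = 14 (l(q, O) = 2*7 = 14)
-2809 + l(-40, -63) = -2809 + 14 = -2795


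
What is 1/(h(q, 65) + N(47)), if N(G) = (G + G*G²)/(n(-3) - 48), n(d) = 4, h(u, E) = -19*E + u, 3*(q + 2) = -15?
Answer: -22/79259 ≈ -0.00027757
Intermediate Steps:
q = -7 (q = -2 + (⅓)*(-15) = -2 - 5 = -7)
h(u, E) = u - 19*E
N(G) = -G/44 - G³/44 (N(G) = (G + G*G²)/(4 - 48) = (G + G³)/(-44) = (G + G³)*(-1/44) = -G/44 - G³/44)
1/(h(q, 65) + N(47)) = 1/((-7 - 19*65) + (1/44)*47*(-1 - 1*47²)) = 1/((-7 - 1235) + (1/44)*47*(-1 - 1*2209)) = 1/(-1242 + (1/44)*47*(-1 - 2209)) = 1/(-1242 + (1/44)*47*(-2210)) = 1/(-1242 - 51935/22) = 1/(-79259/22) = -22/79259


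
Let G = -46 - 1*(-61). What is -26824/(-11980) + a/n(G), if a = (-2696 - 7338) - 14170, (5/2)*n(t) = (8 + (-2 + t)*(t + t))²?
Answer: 440514887/237209990 ≈ 1.8571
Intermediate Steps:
G = 15 (G = -46 + 61 = 15)
n(t) = 2*(8 + 2*t*(-2 + t))²/5 (n(t) = 2*(8 + (-2 + t)*(t + t))²/5 = 2*(8 + (-2 + t)*(2*t))²/5 = 2*(8 + 2*t*(-2 + t))²/5)
a = -24204 (a = -10034 - 14170 = -24204)
-26824/(-11980) + a/n(G) = -26824/(-11980) - 24204*5/(8*(4 + 15² - 2*15)²) = -26824*(-1/11980) - 24204*5/(8*(4 + 225 - 30)²) = 6706/2995 - 24204/((8/5)*199²) = 6706/2995 - 24204/((8/5)*39601) = 6706/2995 - 24204/316808/5 = 6706/2995 - 24204*5/316808 = 6706/2995 - 30255/79202 = 440514887/237209990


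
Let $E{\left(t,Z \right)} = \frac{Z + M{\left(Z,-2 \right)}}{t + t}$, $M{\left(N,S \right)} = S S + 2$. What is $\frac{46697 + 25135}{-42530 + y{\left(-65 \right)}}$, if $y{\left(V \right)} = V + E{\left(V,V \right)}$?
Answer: $- \frac{9338160}{5537291} \approx -1.6864$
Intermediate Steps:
$M{\left(N,S \right)} = 2 + S^{2}$ ($M{\left(N,S \right)} = S^{2} + 2 = 2 + S^{2}$)
$E{\left(t,Z \right)} = \frac{6 + Z}{2 t}$ ($E{\left(t,Z \right)} = \frac{Z + \left(2 + \left(-2\right)^{2}\right)}{t + t} = \frac{Z + \left(2 + 4\right)}{2 t} = \left(Z + 6\right) \frac{1}{2 t} = \left(6 + Z\right) \frac{1}{2 t} = \frac{6 + Z}{2 t}$)
$y{\left(V \right)} = V + \frac{6 + V}{2 V}$
$\frac{46697 + 25135}{-42530 + y{\left(-65 \right)}} = \frac{46697 + 25135}{-42530 + \left(\frac{1}{2} - 65 + \frac{3}{-65}\right)} = \frac{71832}{-42530 + \left(\frac{1}{2} - 65 + 3 \left(- \frac{1}{65}\right)\right)} = \frac{71832}{-42530 - \frac{8391}{130}} = \frac{71832}{- \frac{5537291}{130}} = 71832 \left(- \frac{130}{5537291}\right) = - \frac{9338160}{5537291}$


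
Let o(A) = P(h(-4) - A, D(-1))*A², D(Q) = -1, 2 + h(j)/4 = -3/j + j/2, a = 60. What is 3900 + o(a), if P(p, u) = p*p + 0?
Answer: 19188300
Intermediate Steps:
h(j) = -8 - 12/j + 2*j (h(j) = -8 + 4*(-3/j + j/2) = -8 + 4*(j/2 - 3/j) = -8 + (-12/j + 2*j) = -8 - 12/j + 2*j)
P(p, u) = p² (P(p, u) = p² + 0 = p²)
o(A) = A²*(-13 - A)² (o(A) = ((-8 - 12/(-4) + 2*(-4)) - A)²*A² = ((-8 - 12*(-¼) - 8) - A)²*A² = ((-8 + 3 - 8) - A)²*A² = (-13 - A)²*A² = A²*(-13 - A)²)
3900 + o(a) = 3900 + 60²*(13 + 60)² = 3900 + 3600*73² = 3900 + 3600*5329 = 3900 + 19184400 = 19188300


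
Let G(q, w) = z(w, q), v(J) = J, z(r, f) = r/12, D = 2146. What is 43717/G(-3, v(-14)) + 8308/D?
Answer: -281420968/7511 ≈ -37468.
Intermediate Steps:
z(r, f) = r/12 (z(r, f) = r*(1/12) = r/12)
G(q, w) = w/12
43717/G(-3, v(-14)) + 8308/D = 43717/(((1/12)*(-14))) + 8308/2146 = 43717/(-7/6) + 8308*(1/2146) = 43717*(-6/7) + 4154/1073 = -262302/7 + 4154/1073 = -281420968/7511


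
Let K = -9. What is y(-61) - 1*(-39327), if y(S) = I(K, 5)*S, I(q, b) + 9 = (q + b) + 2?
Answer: 39998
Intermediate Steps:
I(q, b) = -7 + b + q (I(q, b) = -9 + ((q + b) + 2) = -9 + ((b + q) + 2) = -9 + (2 + b + q) = -7 + b + q)
y(S) = -11*S (y(S) = (-7 + 5 - 9)*S = -11*S)
y(-61) - 1*(-39327) = -11*(-61) - 1*(-39327) = 671 + 39327 = 39998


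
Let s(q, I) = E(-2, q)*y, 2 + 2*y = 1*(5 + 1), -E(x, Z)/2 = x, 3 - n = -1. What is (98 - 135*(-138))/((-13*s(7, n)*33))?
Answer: -2341/429 ≈ -5.4569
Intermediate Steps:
n = 4 (n = 3 - 1*(-1) = 3 + 1 = 4)
E(x, Z) = -2*x
y = 2 (y = -1 + (1*(5 + 1))/2 = -1 + (1*6)/2 = -1 + (½)*6 = -1 + 3 = 2)
s(q, I) = 8 (s(q, I) = -2*(-2)*2 = 4*2 = 8)
(98 - 135*(-138))/((-13*s(7, n)*33)) = (98 - 135*(-138))/((-13*8*33)) = (98 + 18630)/((-104*33)) = 18728/(-3432) = 18728*(-1/3432) = -2341/429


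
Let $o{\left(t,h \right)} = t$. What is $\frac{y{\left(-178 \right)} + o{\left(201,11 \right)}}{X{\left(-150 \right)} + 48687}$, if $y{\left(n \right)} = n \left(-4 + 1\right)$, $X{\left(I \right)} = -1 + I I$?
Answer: $\frac{735}{71186} \approx 0.010325$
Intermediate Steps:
$X{\left(I \right)} = -1 + I^{2}$
$y{\left(n \right)} = - 3 n$ ($y{\left(n \right)} = n \left(-3\right) = - 3 n$)
$\frac{y{\left(-178 \right)} + o{\left(201,11 \right)}}{X{\left(-150 \right)} + 48687} = \frac{\left(-3\right) \left(-178\right) + 201}{\left(-1 + \left(-150\right)^{2}\right) + 48687} = \frac{534 + 201}{\left(-1 + 22500\right) + 48687} = \frac{735}{22499 + 48687} = \frac{735}{71186}$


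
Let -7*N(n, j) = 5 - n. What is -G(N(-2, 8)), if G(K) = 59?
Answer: -59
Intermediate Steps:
N(n, j) = -5/7 + n/7 (N(n, j) = -(5 - n)/7 = -5/7 + n/7)
-G(N(-2, 8)) = -1*59 = -59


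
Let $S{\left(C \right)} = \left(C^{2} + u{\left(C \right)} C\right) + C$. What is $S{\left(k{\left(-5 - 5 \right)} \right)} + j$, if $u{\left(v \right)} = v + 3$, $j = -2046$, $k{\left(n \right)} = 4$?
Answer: $-1998$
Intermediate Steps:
$u{\left(v \right)} = 3 + v$
$S{\left(C \right)} = C + C^{2} + C \left(3 + C\right)$ ($S{\left(C \right)} = \left(C^{2} + \left(3 + C\right) C\right) + C = \left(C^{2} + C \left(3 + C\right)\right) + C = C + C^{2} + C \left(3 + C\right)$)
$S{\left(k{\left(-5 - 5 \right)} \right)} + j = 2 \cdot 4 \left(2 + 4\right) - 2046 = 2 \cdot 4 \cdot 6 - 2046 = 48 - 2046 = -1998$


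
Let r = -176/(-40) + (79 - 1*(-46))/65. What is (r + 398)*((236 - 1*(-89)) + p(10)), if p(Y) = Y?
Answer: 1760827/13 ≈ 1.3545e+5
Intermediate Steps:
r = 411/65 (r = -176*(-1/40) + (79 + 46)*(1/65) = 22/5 + 125*(1/65) = 22/5 + 25/13 = 411/65 ≈ 6.3231)
(r + 398)*((236 - 1*(-89)) + p(10)) = (411/65 + 398)*((236 - 1*(-89)) + 10) = 26281*((236 + 89) + 10)/65 = 26281*(325 + 10)/65 = (26281/65)*335 = 1760827/13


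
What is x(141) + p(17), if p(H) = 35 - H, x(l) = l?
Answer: 159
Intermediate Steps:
x(141) + p(17) = 141 + (35 - 1*17) = 141 + (35 - 17) = 141 + 18 = 159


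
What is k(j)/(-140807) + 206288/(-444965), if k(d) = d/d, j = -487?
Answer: -29047239381/62654186755 ≈ -0.46361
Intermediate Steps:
k(d) = 1
k(j)/(-140807) + 206288/(-444965) = 1/(-140807) + 206288/(-444965) = 1*(-1/140807) + 206288*(-1/444965) = -1/140807 - 206288/444965 = -29047239381/62654186755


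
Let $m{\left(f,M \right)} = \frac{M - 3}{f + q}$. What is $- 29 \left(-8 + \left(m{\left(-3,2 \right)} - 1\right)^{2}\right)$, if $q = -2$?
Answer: $\frac{5336}{25} \approx 213.44$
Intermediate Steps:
$m{\left(f,M \right)} = \frac{-3 + M}{-2 + f}$ ($m{\left(f,M \right)} = \frac{M - 3}{f - 2} = \frac{-3 + M}{-2 + f}$)
$- 29 \left(-8 + \left(m{\left(-3,2 \right)} - 1\right)^{2}\right) = - 29 \left(-8 + \left(\frac{-3 + 2}{-2 - 3} - 1\right)^{2}\right) = - 29 \left(-8 + \left(\frac{1}{-5} \left(-1\right) - 1\right)^{2}\right) = - 29 \left(-8 + \left(\left(- \frac{1}{5}\right) \left(-1\right) - 1\right)^{2}\right) = - 29 \left(-8 + \left(\frac{1}{5} - 1\right)^{2}\right) = - 29 \left(-8 + \left(- \frac{4}{5}\right)^{2}\right) = - 29 \left(-8 + \frac{16}{25}\right) = \left(-29\right) \left(- \frac{184}{25}\right) = \frac{5336}{25}$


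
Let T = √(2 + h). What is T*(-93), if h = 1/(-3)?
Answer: -31*√15 ≈ -120.06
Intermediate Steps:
h = -⅓ ≈ -0.33333
T = √15/3 (T = √(2 - ⅓) = √(5/3) = √15/3 ≈ 1.2910)
T*(-93) = (√15/3)*(-93) = -31*√15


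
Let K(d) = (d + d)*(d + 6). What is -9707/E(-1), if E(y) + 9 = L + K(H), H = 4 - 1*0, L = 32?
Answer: -9707/103 ≈ -94.243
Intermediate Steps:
H = 4 (H = 4 + 0 = 4)
K(d) = 2*d*(6 + d) (K(d) = (2*d)*(6 + d) = 2*d*(6 + d))
E(y) = 103 (E(y) = -9 + (32 + 2*4*(6 + 4)) = -9 + (32 + 2*4*10) = -9 + (32 + 80) = -9 + 112 = 103)
-9707/E(-1) = -9707/103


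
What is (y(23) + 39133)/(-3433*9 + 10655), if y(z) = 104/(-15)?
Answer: -586891/303630 ≈ -1.9329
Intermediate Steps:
y(z) = -104/15 (y(z) = 104*(-1/15) = -104/15)
(y(23) + 39133)/(-3433*9 + 10655) = (-104/15 + 39133)/(-3433*9 + 10655) = 586891/(15*(-30897 + 10655)) = (586891/15)/(-20242) = (586891/15)*(-1/20242) = -586891/303630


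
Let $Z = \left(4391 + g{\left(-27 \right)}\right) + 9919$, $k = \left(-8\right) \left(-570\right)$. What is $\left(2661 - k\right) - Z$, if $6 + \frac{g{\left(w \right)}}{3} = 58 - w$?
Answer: $-16446$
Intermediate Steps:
$g{\left(w \right)} = 156 - 3 w$ ($g{\left(w \right)} = -18 + 3 \left(58 - w\right) = -18 - \left(-174 + 3 w\right) = 156 - 3 w$)
$k = 4560$
$Z = 14547$ ($Z = \left(4391 + \left(156 - -81\right)\right) + 9919 = \left(4391 + \left(156 + 81\right)\right) + 9919 = \left(4391 + 237\right) + 9919 = 4628 + 9919 = 14547$)
$\left(2661 - k\right) - Z = \left(2661 - 4560\right) - 14547 = -1899 - 14547 = -16446$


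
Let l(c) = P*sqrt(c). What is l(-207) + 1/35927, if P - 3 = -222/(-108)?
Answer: 1/35927 + 91*I*sqrt(23)/6 ≈ 2.7834e-5 + 72.737*I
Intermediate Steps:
P = 91/18 (P = 3 - 222/(-108) = 3 - 222*(-1/108) = 3 + 37/18 = 91/18 ≈ 5.0556)
l(c) = 91*sqrt(c)/18
l(-207) + 1/35927 = 91*sqrt(-207)/18 + 1/35927 = 91*(3*I*sqrt(23))/18 + 1/35927 = 91*I*sqrt(23)/6 + 1/35927 = 1/35927 + 91*I*sqrt(23)/6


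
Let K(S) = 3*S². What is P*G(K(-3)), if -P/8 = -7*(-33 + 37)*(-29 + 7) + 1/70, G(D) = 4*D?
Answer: -18628272/35 ≈ -5.3224e+5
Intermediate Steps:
P = -172484/35 (P = -8*(-7*(-33 + 37)*(-29 + 7) + 1/70) = -8*(-28*(-22) + 1/70) = -8*(-7*(-88) + 1/70) = -8*(616 + 1/70) = -8*43121/70 = -172484/35 ≈ -4928.1)
P*G(K(-3)) = -689936*3*(-3)²/35 = -689936*3*9/35 = -689936*27/35 = -172484/35*108 = -18628272/35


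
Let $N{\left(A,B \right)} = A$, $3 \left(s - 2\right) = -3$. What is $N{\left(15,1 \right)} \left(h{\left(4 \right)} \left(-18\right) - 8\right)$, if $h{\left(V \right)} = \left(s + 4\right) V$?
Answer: $-5520$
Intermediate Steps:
$s = 1$ ($s = 2 + \frac{1}{3} \left(-3\right) = 2 - 1 = 1$)
$h{\left(V \right)} = 5 V$ ($h{\left(V \right)} = \left(1 + 4\right) V = 5 V$)
$N{\left(15,1 \right)} \left(h{\left(4 \right)} \left(-18\right) - 8\right) = 15 \left(5 \cdot 4 \left(-18\right) - 8\right) = 15 \left(20 \left(-18\right) - 8\right) = 15 \left(-360 - 8\right) = 15 \left(-368\right) = -5520$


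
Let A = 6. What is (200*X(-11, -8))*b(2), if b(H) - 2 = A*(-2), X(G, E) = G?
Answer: 22000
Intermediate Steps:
b(H) = -10 (b(H) = 2 + 6*(-2) = 2 - 12 = -10)
(200*X(-11, -8))*b(2) = (200*(-11))*(-10) = -2200*(-10) = 22000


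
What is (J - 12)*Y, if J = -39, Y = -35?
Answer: 1785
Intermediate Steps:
(J - 12)*Y = (-39 - 12)*(-35) = -51*(-35) = 1785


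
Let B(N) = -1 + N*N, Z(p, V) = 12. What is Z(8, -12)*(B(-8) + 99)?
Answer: 1944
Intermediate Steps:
B(N) = -1 + N²
Z(8, -12)*(B(-8) + 99) = 12*((-1 + (-8)²) + 99) = 12*((-1 + 64) + 99) = 12*(63 + 99) = 12*162 = 1944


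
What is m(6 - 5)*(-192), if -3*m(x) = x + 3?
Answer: 256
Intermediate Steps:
m(x) = -1 - x/3 (m(x) = -(x + 3)/3 = -(3 + x)/3 = -1 - x/3)
m(6 - 5)*(-192) = (-1 - (6 - 5)/3)*(-192) = (-1 - ⅓*1)*(-192) = (-1 - ⅓)*(-192) = -4/3*(-192) = 256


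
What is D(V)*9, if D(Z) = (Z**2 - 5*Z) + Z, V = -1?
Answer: 45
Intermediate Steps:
D(Z) = Z**2 - 4*Z
D(V)*9 = -(-4 - 1)*9 = -1*(-5)*9 = 5*9 = 45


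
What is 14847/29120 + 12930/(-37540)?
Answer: 1291677/7808320 ≈ 0.16542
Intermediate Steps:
14847/29120 + 12930/(-37540) = 14847*(1/29120) + 12930*(-1/37540) = 2121/4160 - 1293/3754 = 1291677/7808320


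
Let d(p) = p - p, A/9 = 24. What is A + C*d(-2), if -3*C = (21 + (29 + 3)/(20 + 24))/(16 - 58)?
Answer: 216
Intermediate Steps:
A = 216 (A = 9*24 = 216)
d(p) = 0
C = 239/1386 (C = -(21 + (29 + 3)/(20 + 24))/(3*(16 - 58)) = -(21 + 32/44)/(3*(-42)) = -(21 + 32*(1/44))*(-1)/(3*42) = -(21 + 8/11)*(-1)/(3*42) = -239*(-1)/(33*42) = -1/3*(-239/462) = 239/1386 ≈ 0.17244)
A + C*d(-2) = 216 + (239/1386)*0 = 216 + 0 = 216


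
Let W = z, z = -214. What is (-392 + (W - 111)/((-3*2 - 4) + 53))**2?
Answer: 295186761/1849 ≈ 1.5965e+5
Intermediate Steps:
W = -214
(-392 + (W - 111)/((-3*2 - 4) + 53))**2 = (-392 + (-214 - 111)/((-3*2 - 4) + 53))**2 = (-392 - 325/((-6 - 4) + 53))**2 = (-392 - 325/(-10 + 53))**2 = (-392 - 325/43)**2 = (-17181/43)**2 = 295186761/1849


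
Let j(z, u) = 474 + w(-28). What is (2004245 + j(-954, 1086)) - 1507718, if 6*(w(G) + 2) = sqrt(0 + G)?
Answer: 496999 + I*sqrt(7)/3 ≈ 4.97e+5 + 0.88192*I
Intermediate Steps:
w(G) = -2 + sqrt(G)/6 (w(G) = -2 + sqrt(0 + G)/6 = -2 + sqrt(G)/6)
j(z, u) = 472 + I*sqrt(7)/3 (j(z, u) = 474 + (-2 + sqrt(-28)/6) = 474 + (-2 + (2*I*sqrt(7))/6) = 474 + (-2 + I*sqrt(7)/3) = 472 + I*sqrt(7)/3)
(2004245 + j(-954, 1086)) - 1507718 = (2004245 + (472 + I*sqrt(7)/3)) - 1507718 = (2004717 + I*sqrt(7)/3) - 1507718 = 496999 + I*sqrt(7)/3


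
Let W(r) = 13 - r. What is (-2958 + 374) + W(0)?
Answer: -2571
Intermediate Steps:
(-2958 + 374) + W(0) = (-2958 + 374) + (13 - 1*0) = -2584 + (13 + 0) = -2584 + 13 = -2571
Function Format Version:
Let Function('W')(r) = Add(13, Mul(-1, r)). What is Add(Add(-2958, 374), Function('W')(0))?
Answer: -2571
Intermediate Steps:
Add(Add(-2958, 374), Function('W')(0)) = Add(Add(-2958, 374), Add(13, Mul(-1, 0))) = Add(-2584, Add(13, 0)) = Add(-2584, 13) = -2571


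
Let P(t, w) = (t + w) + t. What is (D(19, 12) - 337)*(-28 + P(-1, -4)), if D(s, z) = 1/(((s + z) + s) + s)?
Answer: 790568/69 ≈ 11458.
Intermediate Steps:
D(s, z) = 1/(z + 3*s) (D(s, z) = 1/((z + 2*s) + s) = 1/(z + 3*s))
P(t, w) = w + 2*t
(D(19, 12) - 337)*(-28 + P(-1, -4)) = (1/(12 + 3*19) - 337)*(-28 + (-4 + 2*(-1))) = (1/(12 + 57) - 337)*(-28 + (-4 - 2)) = (1/69 - 337)*(-28 - 6) = (1/69 - 337)*(-34) = -23252/69*(-34) = 790568/69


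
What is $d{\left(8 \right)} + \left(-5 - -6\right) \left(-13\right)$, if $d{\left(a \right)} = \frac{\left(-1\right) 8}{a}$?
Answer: $-14$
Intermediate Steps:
$d{\left(a \right)} = - \frac{8}{a}$
$d{\left(8 \right)} + \left(-5 - -6\right) \left(-13\right) = - \frac{8}{8} + \left(-5 - -6\right) \left(-13\right) = \left(-8\right) \frac{1}{8} + \left(-5 + 6\right) \left(-13\right) = -1 + 1 \left(-13\right) = -1 - 13 = -14$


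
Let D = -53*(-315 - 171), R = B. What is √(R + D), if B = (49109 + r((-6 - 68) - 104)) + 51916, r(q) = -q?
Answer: √126961 ≈ 356.32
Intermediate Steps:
B = 101203 (B = (49109 - ((-6 - 68) - 104)) + 51916 = (49109 - (-74 - 104)) + 51916 = (49109 - 1*(-178)) + 51916 = (49109 + 178) + 51916 = 49287 + 51916 = 101203)
R = 101203
D = 25758 (D = -53*(-486) = 25758)
√(R + D) = √(101203 + 25758) = √126961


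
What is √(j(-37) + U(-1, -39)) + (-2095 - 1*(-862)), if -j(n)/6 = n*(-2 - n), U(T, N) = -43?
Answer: -1233 + √7727 ≈ -1145.1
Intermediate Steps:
j(n) = -6*n*(-2 - n)
√(j(-37) + U(-1, -39)) + (-2095 - 1*(-862)) = √(6*(-37)*(2 - 37) - 43) + (-2095 - 1*(-862)) = √(6*(-37)*(-35) - 43) + (-2095 + 862) = √(7770 - 43) - 1233 = √7727 - 1233 = -1233 + √7727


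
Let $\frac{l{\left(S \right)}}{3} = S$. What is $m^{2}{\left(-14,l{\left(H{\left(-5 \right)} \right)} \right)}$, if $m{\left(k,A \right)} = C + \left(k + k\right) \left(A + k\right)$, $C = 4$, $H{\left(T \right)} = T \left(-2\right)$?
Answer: $197136$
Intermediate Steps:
$H{\left(T \right)} = - 2 T$
$l{\left(S \right)} = 3 S$
$m{\left(k,A \right)} = 4 + 2 k \left(A + k\right)$ ($m{\left(k,A \right)} = 4 + \left(k + k\right) \left(A + k\right) = 4 + 2 k \left(A + k\right)$)
$m^{2}{\left(-14,l{\left(H{\left(-5 \right)} \right)} \right)} = \left(4 + 2 \left(-14\right)^{2} + 2 \cdot 3 \left(\left(-2\right) \left(-5\right)\right) \left(-14\right)\right)^{2} = \left(4 + 2 \cdot 196 + 2 \cdot 3 \cdot 10 \left(-14\right)\right)^{2} = \left(4 + 392 + 2 \cdot 30 \left(-14\right)\right)^{2} = \left(4 + 392 - 840\right)^{2} = \left(-444\right)^{2} = 197136$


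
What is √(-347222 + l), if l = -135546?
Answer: 4*I*√30173 ≈ 694.82*I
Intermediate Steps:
√(-347222 + l) = √(-347222 - 135546) = √(-482768) = 4*I*√30173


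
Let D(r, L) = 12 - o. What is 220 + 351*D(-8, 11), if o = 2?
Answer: 3730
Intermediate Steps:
D(r, L) = 10 (D(r, L) = 12 - 1*2 = 12 - 2 = 10)
220 + 351*D(-8, 11) = 220 + 351*10 = 220 + 3510 = 3730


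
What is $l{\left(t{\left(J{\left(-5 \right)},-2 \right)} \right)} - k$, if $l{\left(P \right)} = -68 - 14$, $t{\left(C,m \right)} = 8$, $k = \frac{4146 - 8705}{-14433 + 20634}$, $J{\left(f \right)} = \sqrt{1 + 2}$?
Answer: $- \frac{503923}{6201} \approx -81.265$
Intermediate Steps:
$J{\left(f \right)} = \sqrt{3}$
$k = - \frac{4559}{6201} \approx -0.7352$
$l{\left(P \right)} = -82$
$l{\left(t{\left(J{\left(-5 \right)},-2 \right)} \right)} - k = -82 - - \frac{4559}{6201} = -82 + \frac{4559}{6201} = - \frac{503923}{6201}$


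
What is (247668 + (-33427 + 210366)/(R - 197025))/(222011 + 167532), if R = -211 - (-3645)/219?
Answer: 3565666499137/5608255635059 ≈ 0.63579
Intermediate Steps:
R = -14188/73 (R = -211 - (-3645)/219 = -211 - 27*(-45/73) = -211 + 1215/73 = -14188/73 ≈ -194.36)
(247668 + (-33427 + 210366)/(R - 197025))/(222011 + 167532) = (247668 + (-33427 + 210366)/(-14188/73 - 197025))/(222011 + 167532) = (247668 + 176939/(-14397013/73))/389543 = (247668 + 176939*(-73/14397013))*(1/389543) = (247668 - 12916547/14397013)*(1/389543) = (3565666499137/14397013)*(1/389543) = 3565666499137/5608255635059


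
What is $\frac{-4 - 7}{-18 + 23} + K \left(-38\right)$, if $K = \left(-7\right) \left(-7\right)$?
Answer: $- \frac{9321}{5} \approx -1864.2$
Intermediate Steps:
$K = 49$
$\frac{-4 - 7}{-18 + 23} + K \left(-38\right) = \frac{-4 - 7}{-18 + 23} + 49 \left(-38\right) = - \frac{11}{5} - 1862 = - \frac{9321}{5}$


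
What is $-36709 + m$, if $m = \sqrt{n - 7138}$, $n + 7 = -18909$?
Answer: $-36709 + i \sqrt{26054} \approx -36709.0 + 161.41 i$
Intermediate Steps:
$n = -18916$ ($n = -7 - 18909 = -18916$)
$m = i \sqrt{26054}$ ($m = \sqrt{-18916 - 7138} = \sqrt{-26054} = i \sqrt{26054} \approx 161.41 i$)
$-36709 + m = -36709 + i \sqrt{26054}$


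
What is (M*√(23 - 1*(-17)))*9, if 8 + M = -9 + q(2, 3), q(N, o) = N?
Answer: -270*√10 ≈ -853.81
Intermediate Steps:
M = -15 (M = -8 + (-9 + 2) = -8 - 7 = -15)
(M*√(23 - 1*(-17)))*9 = -15*√(23 - 1*(-17))*9 = -15*√(23 + 17)*9 = -30*√10*9 = -270*√10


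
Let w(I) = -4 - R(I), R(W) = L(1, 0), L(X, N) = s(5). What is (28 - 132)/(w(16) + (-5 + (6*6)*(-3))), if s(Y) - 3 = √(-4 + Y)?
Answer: 104/121 ≈ 0.85950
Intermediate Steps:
s(Y) = 3 + √(-4 + Y)
L(X, N) = 4 (L(X, N) = 3 + √(-4 + 5) = 3 + √1 = 3 + 1 = 4)
R(W) = 4
w(I) = -8 (w(I) = -4 - 1*4 = -4 - 4 = -8)
(28 - 132)/(w(16) + (-5 + (6*6)*(-3))) = (28 - 132)/(-8 + (-5 + (6*6)*(-3))) = -104/(-8 + (-5 + 36*(-3))) = -104/(-8 + (-5 - 108)) = -104/(-8 - 113) = -104/(-121) = -104*(-1/121) = 104/121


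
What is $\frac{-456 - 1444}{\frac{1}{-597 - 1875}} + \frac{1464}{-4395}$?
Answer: $\frac{6880811512}{1465} \approx 4.6968 \cdot 10^{6}$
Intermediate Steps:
$\frac{-456 - 1444}{\frac{1}{-597 - 1875}} + \frac{1464}{-4395} = - \frac{1900}{\frac{1}{-2472}} + 1464 \left(- \frac{1}{4395}\right) = - \frac{1900}{- \frac{1}{2472}} - \frac{488}{1465} = \left(-1900\right) \left(-2472\right) - \frac{488}{1465} = 4696800 - \frac{488}{1465} = \frac{6880811512}{1465}$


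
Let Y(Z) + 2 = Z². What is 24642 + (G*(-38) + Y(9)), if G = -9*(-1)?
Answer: 24379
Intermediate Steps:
G = 9
Y(Z) = -2 + Z²
24642 + (G*(-38) + Y(9)) = 24642 + (9*(-38) + (-2 + 9²)) = 24642 + (-342 + (-2 + 81)) = 24642 + (-342 + 79) = 24642 - 263 = 24379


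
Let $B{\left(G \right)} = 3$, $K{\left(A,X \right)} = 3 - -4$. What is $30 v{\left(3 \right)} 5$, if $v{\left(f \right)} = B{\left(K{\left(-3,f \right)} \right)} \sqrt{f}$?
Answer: $450 \sqrt{3} \approx 779.42$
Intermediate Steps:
$K{\left(A,X \right)} = 7$ ($K{\left(A,X \right)} = 3 + 4 = 7$)
$v{\left(f \right)} = 3 \sqrt{f}$
$30 v{\left(3 \right)} 5 = 30 \cdot 3 \sqrt{3} \cdot 5 = 90 \sqrt{3} \cdot 5 = 450 \sqrt{3}$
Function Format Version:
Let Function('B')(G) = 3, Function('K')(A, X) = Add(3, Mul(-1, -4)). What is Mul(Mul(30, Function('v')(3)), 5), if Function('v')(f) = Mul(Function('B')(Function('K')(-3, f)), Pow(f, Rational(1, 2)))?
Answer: Mul(450, Pow(3, Rational(1, 2))) ≈ 779.42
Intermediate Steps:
Function('K')(A, X) = 7 (Function('K')(A, X) = Add(3, 4) = 7)
Function('v')(f) = Mul(3, Pow(f, Rational(1, 2)))
Mul(Mul(30, Function('v')(3)), 5) = Mul(Mul(30, Mul(3, Pow(3, Rational(1, 2)))), 5) = Mul(Mul(90, Pow(3, Rational(1, 2))), 5) = Mul(450, Pow(3, Rational(1, 2)))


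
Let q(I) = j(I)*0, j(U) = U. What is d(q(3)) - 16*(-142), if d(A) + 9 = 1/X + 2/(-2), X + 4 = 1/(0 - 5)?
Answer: 47497/21 ≈ 2261.8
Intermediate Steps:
X = -21/5 (X = -4 + 1/(0 - 5) = -4 + 1/(-5) = -4 - ⅕ = -21/5 ≈ -4.2000)
q(I) = 0 (q(I) = I*0 = 0)
d(A) = -215/21 (d(A) = -9 + (1/(-21/5) + 2/(-2)) = -9 + (-5/21 + 2*(-½)) = -9 + (-5/21 - 1) = -9 - 26/21 = -215/21)
d(q(3)) - 16*(-142) = -215/21 - 16*(-142) = -215/21 + 2272 = 47497/21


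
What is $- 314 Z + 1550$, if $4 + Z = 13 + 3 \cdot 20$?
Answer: $-20116$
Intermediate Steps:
$Z = 69$ ($Z = -4 + \left(13 + 3 \cdot 20\right) = -4 + \left(13 + 60\right) = -4 + 73 = 69$)
$- 314 Z + 1550 = \left(-314\right) 69 + 1550 = -21666 + 1550 = -20116$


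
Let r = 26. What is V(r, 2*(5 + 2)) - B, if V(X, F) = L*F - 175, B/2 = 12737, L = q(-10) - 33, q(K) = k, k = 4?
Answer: -26055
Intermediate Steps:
q(K) = 4
L = -29 (L = 4 - 33 = -29)
B = 25474 (B = 2*12737 = 25474)
V(X, F) = -175 - 29*F (V(X, F) = -29*F - 175 = -175 - 29*F)
V(r, 2*(5 + 2)) - B = (-175 - 58*(5 + 2)) - 1*25474 = (-175 - 58*7) - 25474 = (-175 - 29*14) - 25474 = (-175 - 406) - 25474 = -581 - 25474 = -26055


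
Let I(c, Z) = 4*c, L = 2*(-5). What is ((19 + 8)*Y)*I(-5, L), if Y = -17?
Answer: 9180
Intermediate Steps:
L = -10
((19 + 8)*Y)*I(-5, L) = ((19 + 8)*(-17))*(4*(-5)) = (27*(-17))*(-20) = -459*(-20) = 9180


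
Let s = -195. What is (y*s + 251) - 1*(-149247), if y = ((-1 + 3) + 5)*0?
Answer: 149498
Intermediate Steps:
y = 0 (y = (2 + 5)*0 = 7*0 = 0)
(y*s + 251) - 1*(-149247) = (0*(-195) + 251) - 1*(-149247) = (0 + 251) + 149247 = 251 + 149247 = 149498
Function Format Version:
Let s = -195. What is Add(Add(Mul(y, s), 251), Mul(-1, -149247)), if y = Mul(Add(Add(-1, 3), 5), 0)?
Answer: 149498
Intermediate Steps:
y = 0 (y = Mul(Add(2, 5), 0) = Mul(7, 0) = 0)
Add(Add(Mul(y, s), 251), Mul(-1, -149247)) = Add(Add(Mul(0, -195), 251), Mul(-1, -149247)) = Add(Add(0, 251), 149247) = Add(251, 149247) = 149498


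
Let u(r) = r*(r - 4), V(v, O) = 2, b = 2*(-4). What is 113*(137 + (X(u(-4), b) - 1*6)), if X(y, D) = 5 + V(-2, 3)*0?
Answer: 15368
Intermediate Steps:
b = -8
u(r) = r*(-4 + r)
X(y, D) = 5 (X(y, D) = 5 + 2*0 = 5 + 0 = 5)
113*(137 + (X(u(-4), b) - 1*6)) = 113*(137 + (5 - 1*6)) = 113*(137 + (5 - 6)) = 113*(137 - 1) = 113*136 = 15368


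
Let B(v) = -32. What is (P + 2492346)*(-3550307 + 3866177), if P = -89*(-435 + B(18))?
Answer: 800385835830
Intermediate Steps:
P = 41563 (P = -89*(-435 - 32) = -89*(-467) = 41563)
(P + 2492346)*(-3550307 + 3866177) = (41563 + 2492346)*(-3550307 + 3866177) = 2533909*315870 = 800385835830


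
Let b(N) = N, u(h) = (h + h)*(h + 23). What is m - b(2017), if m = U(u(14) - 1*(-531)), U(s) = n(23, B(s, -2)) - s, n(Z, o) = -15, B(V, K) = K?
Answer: -3599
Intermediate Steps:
u(h) = 2*h*(23 + h) (u(h) = (2*h)*(23 + h) = 2*h*(23 + h))
U(s) = -15 - s
m = -1582 (m = -15 - (2*14*(23 + 14) - 1*(-531)) = -15 - (2*14*37 + 531) = -15 - (1036 + 531) = -15 - 1*1567 = -15 - 1567 = -1582)
m - b(2017) = -1582 - 1*2017 = -1582 - 2017 = -3599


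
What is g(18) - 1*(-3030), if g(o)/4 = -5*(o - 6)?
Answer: 2790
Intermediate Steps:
g(o) = 120 - 20*o (g(o) = 4*(-5*(o - 6)) = 4*(-5*(-6 + o)) = 4*(30 - 5*o) = 120 - 20*o)
g(18) - 1*(-3030) = (120 - 20*18) - 1*(-3030) = (120 - 360) + 3030 = -240 + 3030 = 2790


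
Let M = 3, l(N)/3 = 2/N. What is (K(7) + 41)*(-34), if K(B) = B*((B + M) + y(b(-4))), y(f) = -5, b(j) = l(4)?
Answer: -2584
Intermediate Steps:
l(N) = 6/N (l(N) = 3*(2/N) = 6/N)
b(j) = 3/2 (b(j) = 6/4 = 6*(¼) = 3/2)
K(B) = B*(-2 + B) (K(B) = B*((B + 3) - 5) = B*((3 + B) - 5) = B*(-2 + B))
(K(7) + 41)*(-34) = (7*(-2 + 7) + 41)*(-34) = (7*5 + 41)*(-34) = (35 + 41)*(-34) = 76*(-34) = -2584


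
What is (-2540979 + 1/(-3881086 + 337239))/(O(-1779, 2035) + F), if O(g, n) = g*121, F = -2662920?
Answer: 9004840806214/10199826014613 ≈ 0.88284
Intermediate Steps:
O(g, n) = 121*g
(-2540979 + 1/(-3881086 + 337239))/(O(-1779, 2035) + F) = (-2540979 + 1/(-3881086 + 337239))/(121*(-1779) - 2662920) = (-2540979 + 1/(-3543847))/(-215259 - 2662920) = (-2540979 - 1/3543847)/(-2878179) = -9004840806214/3543847*(-1/2878179) = 9004840806214/10199826014613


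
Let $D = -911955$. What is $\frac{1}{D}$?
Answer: $- \frac{1}{911955} \approx -1.0965 \cdot 10^{-6}$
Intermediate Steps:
$\frac{1}{D} = \frac{1}{-911955} = - \frac{1}{911955}$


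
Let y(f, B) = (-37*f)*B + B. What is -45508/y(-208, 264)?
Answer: -11377/508002 ≈ -0.022396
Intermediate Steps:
y(f, B) = B - 37*B*f (y(f, B) = -37*B*f + B = B - 37*B*f)
-45508/y(-208, 264) = -45508*1/(264*(1 - 37*(-208))) = -45508*1/(264*(1 + 7696)) = -45508/(264*7697) = -45508/2032008 = -45508*1/2032008 = -11377/508002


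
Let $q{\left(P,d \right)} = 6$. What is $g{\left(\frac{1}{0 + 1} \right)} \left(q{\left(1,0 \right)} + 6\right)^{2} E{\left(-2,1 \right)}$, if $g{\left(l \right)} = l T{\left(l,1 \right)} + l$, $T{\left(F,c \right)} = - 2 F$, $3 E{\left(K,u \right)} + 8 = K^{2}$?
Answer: $192$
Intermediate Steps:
$E{\left(K,u \right)} = - \frac{8}{3} + \frac{K^{2}}{3}$
$g{\left(l \right)} = l - 2 l^{2}$ ($g{\left(l \right)} = l \left(- 2 l\right) + l = - 2 l^{2} + l = l - 2 l^{2}$)
$g{\left(\frac{1}{0 + 1} \right)} \left(q{\left(1,0 \right)} + 6\right)^{2} E{\left(-2,1 \right)} = \frac{1 - \frac{2}{0 + 1}}{0 + 1} \left(6 + 6\right)^{2} \left(- \frac{8}{3} + \frac{\left(-2\right)^{2}}{3}\right) = \frac{1 - \frac{2}{1}}{1} \cdot 12^{2} \left(- \frac{8}{3} + \frac{1}{3} \cdot 4\right) = 1 \left(1 - 2\right) 144 \left(- \frac{8}{3} + \frac{4}{3}\right) = 1 \left(1 - 2\right) 144 \left(- \frac{4}{3}\right) = 1 \left(-1\right) 144 \left(- \frac{4}{3}\right) = \left(-1\right) 144 \left(- \frac{4}{3}\right) = \left(-144\right) \left(- \frac{4}{3}\right) = 192$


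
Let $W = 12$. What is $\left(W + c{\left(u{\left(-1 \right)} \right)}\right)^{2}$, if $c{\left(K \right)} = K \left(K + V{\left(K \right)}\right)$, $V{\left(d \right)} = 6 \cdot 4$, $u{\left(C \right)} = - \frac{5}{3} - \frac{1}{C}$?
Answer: $\frac{1024}{81} \approx 12.642$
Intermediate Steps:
$u{\left(C \right)} = - \frac{5}{3} - \frac{1}{C}$ ($u{\left(C \right)} = \left(-5\right) \frac{1}{3} - \frac{1}{C} = - \frac{5}{3} - \frac{1}{C}$)
$V{\left(d \right)} = 24$
$c{\left(K \right)} = K \left(24 + K\right)$ ($c{\left(K \right)} = K \left(K + 24\right) = K \left(24 + K\right)$)
$\left(W + c{\left(u{\left(-1 \right)} \right)}\right)^{2} = \left(12 + \left(- \frac{5}{3} - \frac{1}{-1}\right) \left(24 - \frac{2}{3}\right)\right)^{2} = \left(12 + \left(- \frac{5}{3} - -1\right) \left(24 - \frac{2}{3}\right)\right)^{2} = \left(12 + \left(- \frac{5}{3} + 1\right) \left(24 + \left(- \frac{5}{3} + 1\right)\right)\right)^{2} = \left(12 - \frac{2 \left(24 - \frac{2}{3}\right)}{3}\right)^{2} = \left(12 - \frac{140}{9}\right)^{2} = \left(- \frac{32}{9}\right)^{2} = \frac{1024}{81}$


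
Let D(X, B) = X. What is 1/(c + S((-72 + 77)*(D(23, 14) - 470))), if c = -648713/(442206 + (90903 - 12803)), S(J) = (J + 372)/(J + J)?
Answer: -193813985/160868086 ≈ -1.2048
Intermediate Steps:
S(J) = (372 + J)/(2*J) (S(J) = (372 + J)/((2*J)) = (372 + J)*(1/(2*J)) = (372 + J)/(2*J))
c = -648713/520306 (c = -648713/(442206 + 78100) = -648713/520306 ≈ -1.2468)
1/(c + S((-72 + 77)*(D(23, 14) - 470))) = 1/(-648713/520306 + (372 + (-72 + 77)*(23 - 470))/(2*(((-72 + 77)*(23 - 470))))) = 1/(-648713/520306 + (372 + 5*(-447))/(2*((5*(-447))))) = 1/(-648713/520306 + (½)*(372 - 2235)/(-2235)) = 1/(-648713/520306 + (½)*(-1/2235)*(-1863)) = 1/(-648713/520306 + 621/1490) = 1/(-160868086/193813985) = -193813985/160868086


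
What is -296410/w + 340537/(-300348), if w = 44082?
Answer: -5779872373/735552252 ≈ -7.8579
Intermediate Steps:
-296410/w + 340537/(-300348) = -296410/44082 + 340537/(-300348) = -296410*1/44082 + 340537*(-1/300348) = -148205/22041 - 340537/300348 = -5779872373/735552252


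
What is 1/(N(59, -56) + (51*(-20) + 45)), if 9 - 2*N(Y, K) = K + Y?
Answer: -1/972 ≈ -0.0010288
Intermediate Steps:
N(Y, K) = 9/2 - K/2 - Y/2 (N(Y, K) = 9/2 - (K + Y)/2 = 9/2 + (-K/2 - Y/2) = 9/2 - K/2 - Y/2)
1/(N(59, -56) + (51*(-20) + 45)) = 1/((9/2 - ½*(-56) - ½*59) + (51*(-20) + 45)) = 1/((9/2 + 28 - 59/2) + (-1020 + 45)) = 1/(3 - 975) = 1/(-972) = -1/972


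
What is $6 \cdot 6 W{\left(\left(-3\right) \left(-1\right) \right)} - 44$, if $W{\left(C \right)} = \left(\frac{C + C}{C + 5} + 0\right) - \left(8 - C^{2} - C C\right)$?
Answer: $343$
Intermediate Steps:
$W{\left(C \right)} = -8 + 2 C^{2} + \frac{2 C}{5 + C}$ ($W{\left(C \right)} = \left(\frac{2 C}{5 + C} + 0\right) + \left(\left(C^{2} + C^{2}\right) - 8\right) = \left(\frac{2 C}{5 + C} + 0\right) + \left(2 C^{2} - 8\right) = \frac{2 C}{5 + C} + \left(-8 + 2 C^{2}\right) = -8 + 2 C^{2} + \frac{2 C}{5 + C}$)
$6 \cdot 6 W{\left(\left(-3\right) \left(-1\right) \right)} - 44 = 6 \cdot 6 \frac{2 \left(-20 + \left(\left(-3\right) \left(-1\right)\right)^{3} - 3 \left(\left(-3\right) \left(-1\right)\right) + 5 \left(\left(-3\right) \left(-1\right)\right)^{2}\right)}{5 - -3} - 44 = 36 \frac{2 \left(-20 + 3^{3} - 9 + 5 \cdot 3^{2}\right)}{5 + 3} - 44 = 36 \frac{2 \left(-20 + 27 - 9 + 5 \cdot 9\right)}{8} - 44 = 36 \cdot 2 \cdot \frac{1}{8} \left(-20 + 27 - 9 + 45\right) - 44 = 36 \cdot 2 \cdot \frac{1}{8} \cdot 43 - 44 = 36 \cdot \frac{43}{4} - 44 = 387 - 44 = 343$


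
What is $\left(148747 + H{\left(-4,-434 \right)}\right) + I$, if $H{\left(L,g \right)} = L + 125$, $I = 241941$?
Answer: $390809$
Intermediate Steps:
$H{\left(L,g \right)} = 125 + L$
$\left(148747 + H{\left(-4,-434 \right)}\right) + I = \left(148747 + \left(125 - 4\right)\right) + 241941 = \left(148747 + 121\right) + 241941 = 148868 + 241941 = 390809$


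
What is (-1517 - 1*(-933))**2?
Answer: 341056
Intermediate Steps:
(-1517 - 1*(-933))**2 = (-1517 + 933)**2 = (-584)**2 = 341056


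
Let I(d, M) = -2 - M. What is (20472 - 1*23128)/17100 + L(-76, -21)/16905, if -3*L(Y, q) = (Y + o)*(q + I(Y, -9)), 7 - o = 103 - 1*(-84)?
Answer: -51848/229425 ≈ -0.22599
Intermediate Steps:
o = -180 (o = 7 - (103 - 1*(-84)) = 7 - (103 + 84) = 7 - 1*187 = 7 - 187 = -180)
L(Y, q) = -(-180 + Y)*(7 + q)/3 (L(Y, q) = -(Y - 180)*(q + (-2 - 1*(-9)))/3 = -(-180 + Y)*(q + (-2 + 9))/3 = -(-180 + Y)*(q + 7)/3 = -(-180 + Y)*(7 + q)/3)
(20472 - 1*23128)/17100 + L(-76, -21)/16905 = (20472 - 1*23128)/17100 + (420 + 60*(-21) - 7/3*(-76) - ⅓*(-76)*(-21))/16905 = (20472 - 23128)*(1/17100) + (420 - 1260 + 532/3 - 532)*(1/16905) = -2656*1/17100 - 3584/3*1/16905 = -664/4275 - 512/7245 = -51848/229425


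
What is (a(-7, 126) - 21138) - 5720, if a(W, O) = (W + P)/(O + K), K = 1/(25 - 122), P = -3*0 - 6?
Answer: -328232879/12221 ≈ -26858.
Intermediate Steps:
P = -6 (P = 0 - 6 = -6)
K = -1/97 (K = 1/(-97) = -1/97 ≈ -0.010309)
a(W, O) = (-6 + W)/(-1/97 + O) (a(W, O) = (W - 6)/(O - 1/97) = (-6 + W)/(-1/97 + O))
(a(-7, 126) - 21138) - 5720 = (97*(-6 - 7)/(-1 + 97*126) - 21138) - 5720 = (97*(-13)/(-1 + 12222) - 21138) - 5720 = (97*(-13)/12221 - 21138) - 5720 = (97*(1/12221)*(-13) - 21138) - 5720 = (-1261/12221 - 21138) - 5720 = -258328759/12221 - 5720 = -328232879/12221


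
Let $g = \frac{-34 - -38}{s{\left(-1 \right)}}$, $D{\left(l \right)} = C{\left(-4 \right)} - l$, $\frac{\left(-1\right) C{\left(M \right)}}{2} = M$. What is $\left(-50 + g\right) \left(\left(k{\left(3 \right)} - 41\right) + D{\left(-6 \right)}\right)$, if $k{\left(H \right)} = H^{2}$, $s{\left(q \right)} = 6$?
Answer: $888$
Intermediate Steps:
$C{\left(M \right)} = - 2 M$
$D{\left(l \right)} = 8 - l$ ($D{\left(l \right)} = \left(-2\right) \left(-4\right) - l = 8 - l$)
$g = \frac{2}{3}$ ($g = \frac{-34 - -38}{6} = \left(-34 + 38\right) \frac{1}{6} = 4 \cdot \frac{1}{6} = \frac{2}{3} \approx 0.66667$)
$\left(-50 + g\right) \left(\left(k{\left(3 \right)} - 41\right) + D{\left(-6 \right)}\right) = \left(-50 + \frac{2}{3}\right) \left(\left(3^{2} - 41\right) + \left(8 - -6\right)\right) = - \frac{148 \left(\left(9 - 41\right) + \left(8 + 6\right)\right)}{3} = - \frac{148 \left(-32 + 14\right)}{3} = \left(- \frac{148}{3}\right) \left(-18\right) = 888$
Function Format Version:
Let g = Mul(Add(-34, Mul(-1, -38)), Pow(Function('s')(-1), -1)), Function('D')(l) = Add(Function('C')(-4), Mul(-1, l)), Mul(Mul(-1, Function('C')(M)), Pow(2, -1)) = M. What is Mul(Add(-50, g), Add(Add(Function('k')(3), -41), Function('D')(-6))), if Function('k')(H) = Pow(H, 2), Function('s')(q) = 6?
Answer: 888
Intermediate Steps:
Function('C')(M) = Mul(-2, M)
Function('D')(l) = Add(8, Mul(-1, l)) (Function('D')(l) = Add(Mul(-2, -4), Mul(-1, l)) = Add(8, Mul(-1, l)))
g = Rational(2, 3) (g = Mul(Add(-34, Mul(-1, -38)), Pow(6, -1)) = Mul(Add(-34, 38), Rational(1, 6)) = Mul(4, Rational(1, 6)) = Rational(2, 3) ≈ 0.66667)
Mul(Add(-50, g), Add(Add(Function('k')(3), -41), Function('D')(-6))) = Mul(Add(-50, Rational(2, 3)), Add(Add(Pow(3, 2), -41), Add(8, Mul(-1, -6)))) = Mul(Rational(-148, 3), Add(Add(9, -41), Add(8, 6))) = Mul(Rational(-148, 3), Add(-32, 14)) = Mul(Rational(-148, 3), -18) = 888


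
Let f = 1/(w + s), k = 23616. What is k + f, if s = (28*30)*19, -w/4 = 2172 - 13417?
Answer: 1439159041/60940 ≈ 23616.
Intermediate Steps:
w = 44980 (w = -4*(2172 - 13417) = -4*(-11245) = 44980)
s = 15960 (s = 840*19 = 15960)
f = 1/60940 (f = 1/(44980 + 15960) = 1/60940 ≈ 1.6410e-5)
k + f = 23616 + 1/60940 = 1439159041/60940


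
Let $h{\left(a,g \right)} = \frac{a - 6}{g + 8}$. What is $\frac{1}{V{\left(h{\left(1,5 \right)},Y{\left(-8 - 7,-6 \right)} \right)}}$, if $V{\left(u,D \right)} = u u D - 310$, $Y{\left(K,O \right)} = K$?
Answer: $- \frac{169}{52765} \approx -0.0032029$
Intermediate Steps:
$h{\left(a,g \right)} = \frac{-6 + a}{8 + g}$
$V{\left(u,D \right)} = -310 + D u^{2}$ ($V{\left(u,D \right)} = u^{2} D - 310 = D u^{2} - 310 = -310 + D u^{2}$)
$\frac{1}{V{\left(h{\left(1,5 \right)},Y{\left(-8 - 7,-6 \right)} \right)}} = \frac{1}{-310 + \left(-8 - 7\right) \left(\frac{-6 + 1}{8 + 5}\right)^{2}} = \frac{1}{-310 - 15 \left(\frac{1}{13} \left(-5\right)\right)^{2}} = \frac{1}{-310 - 15 \left(- \frac{5}{13}\right)^{2}} = \frac{1}{-310 - \frac{375}{169}} = \frac{1}{- \frac{52765}{169}} = - \frac{169}{52765}$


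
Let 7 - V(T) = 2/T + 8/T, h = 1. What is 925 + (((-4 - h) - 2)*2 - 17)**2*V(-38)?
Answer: 150193/19 ≈ 7904.9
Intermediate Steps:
V(T) = 7 - 10/T (V(T) = 7 - (2/T + 8/T) = 7 - 10/T)
925 + (((-4 - h) - 2)*2 - 17)**2*V(-38) = 925 + (((-4 - 1*1) - 2)*2 - 17)**2*(7 - 10/(-38)) = 925 + (((-4 - 1) - 2)*2 - 17)**2*(7 - 10*(-1/38)) = 925 + ((-5 - 2)*2 - 17)**2*(7 + 5/19) = 925 + (-7*2 - 17)**2*(138/19) = 925 + (-14 - 17)**2*(138/19) = 925 + (-31)**2*(138/19) = 925 + 961*(138/19) = 925 + 132618/19 = 150193/19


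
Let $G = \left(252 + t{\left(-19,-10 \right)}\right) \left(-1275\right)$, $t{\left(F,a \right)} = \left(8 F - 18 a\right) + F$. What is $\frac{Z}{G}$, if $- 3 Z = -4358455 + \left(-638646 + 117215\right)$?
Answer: $- \frac{4879886}{998325} \approx -4.8881$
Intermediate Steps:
$t{\left(F,a \right)} = - 18 a + 9 F$ ($t{\left(F,a \right)} = \left(- 18 a + 8 F\right) + F = - 18 a + 9 F$)
$G = -332775$ ($G = \left(252 + \left(\left(-18\right) \left(-10\right) + 9 \left(-19\right)\right)\right) \left(-1275\right) = \left(252 + \left(180 - 171\right)\right) \left(-1275\right) = \left(252 + 9\right) \left(-1275\right) = 261 \left(-1275\right) = -332775$)
$Z = \frac{4879886}{3}$ ($Z = - \frac{-4358455 + \left(-638646 + 117215\right)}{3} = - \frac{-4358455 - 521431}{3} = \left(- \frac{1}{3}\right) \left(-4879886\right) = \frac{4879886}{3} \approx 1.6266 \cdot 10^{6}$)
$\frac{Z}{G} = \frac{4879886}{3 \left(-332775\right)} = \frac{4879886}{3} \left(- \frac{1}{332775}\right) = - \frac{4879886}{998325}$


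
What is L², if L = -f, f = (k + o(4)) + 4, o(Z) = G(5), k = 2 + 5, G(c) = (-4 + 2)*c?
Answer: 1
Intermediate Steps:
G(c) = -2*c
k = 7
o(Z) = -10 (o(Z) = -2*5 = -10)
f = 1 (f = (7 - 10) + 4 = -3 + 4 = 1)
L = -1 (L = -1*1 = -1)
L² = (-1)² = 1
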